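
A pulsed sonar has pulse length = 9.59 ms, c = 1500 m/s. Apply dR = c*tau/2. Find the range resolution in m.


7.1925 m


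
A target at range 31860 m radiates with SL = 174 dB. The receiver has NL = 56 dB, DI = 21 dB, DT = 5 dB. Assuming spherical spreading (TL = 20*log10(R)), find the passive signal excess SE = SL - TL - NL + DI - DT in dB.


Step 1: TL = 20*log10(31860) = 90.06 dB
Step 2: SE = 174 - 90.06 - 56 + 21 - 5 = 43.94

43.94 dB


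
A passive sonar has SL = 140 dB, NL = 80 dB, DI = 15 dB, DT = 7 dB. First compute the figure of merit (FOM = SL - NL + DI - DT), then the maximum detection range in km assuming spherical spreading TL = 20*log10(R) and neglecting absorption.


Step 1: FOM = SL - NL + DI - DT = 140 - 80 + 15 - 7 = 68 dB
Step 2: at max range FOM = TL = 20*log10(R), so R = 10^(68/20) = 2511.89 m = 2.51 km

2.51 km


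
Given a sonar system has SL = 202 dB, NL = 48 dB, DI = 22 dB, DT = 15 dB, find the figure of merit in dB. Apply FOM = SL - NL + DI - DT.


FOM = SL - NL + DI - DT = 202 - 48 + 22 - 15 = 161

161 dB


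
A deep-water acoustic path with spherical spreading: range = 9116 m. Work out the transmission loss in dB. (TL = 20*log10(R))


79.2 dB


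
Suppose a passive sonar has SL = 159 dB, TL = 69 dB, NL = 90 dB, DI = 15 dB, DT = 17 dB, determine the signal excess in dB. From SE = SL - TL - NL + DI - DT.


-2 dB


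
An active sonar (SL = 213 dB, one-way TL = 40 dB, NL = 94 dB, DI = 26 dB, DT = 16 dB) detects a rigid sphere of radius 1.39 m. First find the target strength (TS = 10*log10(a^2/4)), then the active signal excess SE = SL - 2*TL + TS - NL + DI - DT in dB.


Step 1: TS = 10*log10(1.39^2/4) = -3.16 dB
Step 2: SE = SL - 2*TL + TS - NL + DI - DT = 213 - 2*40 + (-3.16) - 94 + 26 - 16 = 45.84

45.84 dB


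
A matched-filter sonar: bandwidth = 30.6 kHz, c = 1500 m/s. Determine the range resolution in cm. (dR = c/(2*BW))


2.45 cm


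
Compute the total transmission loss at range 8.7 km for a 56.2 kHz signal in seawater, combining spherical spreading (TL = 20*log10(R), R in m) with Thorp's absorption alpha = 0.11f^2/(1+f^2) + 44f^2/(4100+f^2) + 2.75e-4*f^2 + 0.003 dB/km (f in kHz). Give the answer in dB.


Step 1 (Thorp): alpha = 0.11*3158.44/(1+3158.44) + 44*3158.44/(4100+3158.44) + 2.75e-4*3158.44 + 0.003 = 20.1277 dB/km
Step 2: TL_spread = 20*log10(8700) = 78.79 dB
Step 3: TL_abs = alpha*R = 20.1277 * 8.7 = 175.11 dB
Step 4: TL_total = 78.79 + 175.11 = 253.9

253.9 dB


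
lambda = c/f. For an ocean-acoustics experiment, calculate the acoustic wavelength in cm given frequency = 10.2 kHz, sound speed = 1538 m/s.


lambda = c/f = 1538 / 10200 = 0.1508 m = 15.08 cm

15.08 cm


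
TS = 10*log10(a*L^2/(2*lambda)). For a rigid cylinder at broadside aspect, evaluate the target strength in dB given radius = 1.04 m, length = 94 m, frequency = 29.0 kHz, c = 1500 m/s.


lambda = 1500/29000 = 0.05172 m
TS = 10*log10(1.04*94^2/(2*0.05172)) = 49.49

49.49 dB


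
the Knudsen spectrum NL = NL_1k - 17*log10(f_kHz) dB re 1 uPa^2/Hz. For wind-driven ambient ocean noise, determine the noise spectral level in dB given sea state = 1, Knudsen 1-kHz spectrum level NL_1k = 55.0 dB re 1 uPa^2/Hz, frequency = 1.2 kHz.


NL = NL_1k - 17*log10(f_kHz) = 55.0 - 17*log10(1.2) = 55.0 - (1.35) = 53.65

53.65 dB


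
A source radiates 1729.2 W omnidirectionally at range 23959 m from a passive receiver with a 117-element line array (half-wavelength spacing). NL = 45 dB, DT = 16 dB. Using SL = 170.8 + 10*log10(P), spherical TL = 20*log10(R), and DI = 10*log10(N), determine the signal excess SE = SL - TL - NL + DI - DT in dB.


Step 1: SL = 170.8 + 10*log10(1729.2) = 203.18 dB
Step 2: TL = 20*log10(23959) = 87.59 dB
Step 3: DI = 10*log10(117) = 20.68 dB
Step 4: SE = SL - TL - NL + DI - DT = 203.18 - 87.59 - 45 + 20.68 - 16 = 75.27

75.27 dB


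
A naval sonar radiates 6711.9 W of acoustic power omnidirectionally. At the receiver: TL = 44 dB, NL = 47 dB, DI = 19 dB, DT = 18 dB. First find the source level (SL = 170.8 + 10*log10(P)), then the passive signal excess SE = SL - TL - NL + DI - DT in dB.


Step 1: SL = 170.8 + 10*log10(6711.9) = 209.07 dB
Step 2: SE = SL - TL - NL + DI - DT = 209.07 - 44 - 47 + 19 - 18 = 119.07

119.07 dB


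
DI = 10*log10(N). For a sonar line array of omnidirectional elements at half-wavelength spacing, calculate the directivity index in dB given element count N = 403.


DI = 10*log10(403) = 26.05

26.05 dB


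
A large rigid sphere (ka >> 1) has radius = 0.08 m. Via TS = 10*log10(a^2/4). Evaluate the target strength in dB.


-27.96 dB


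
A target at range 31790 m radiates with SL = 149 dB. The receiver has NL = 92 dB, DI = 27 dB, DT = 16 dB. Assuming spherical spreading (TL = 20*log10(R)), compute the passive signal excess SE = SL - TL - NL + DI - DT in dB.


Step 1: TL = 20*log10(31790) = 90.05 dB
Step 2: SE = 149 - 90.05 - 92 + 27 - 16 = -22.05

-22.05 dB


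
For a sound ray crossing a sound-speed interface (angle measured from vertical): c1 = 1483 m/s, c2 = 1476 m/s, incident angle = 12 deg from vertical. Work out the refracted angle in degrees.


11.94 deg


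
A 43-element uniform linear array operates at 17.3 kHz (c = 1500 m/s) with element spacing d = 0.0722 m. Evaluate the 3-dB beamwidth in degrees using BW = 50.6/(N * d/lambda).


Step 1: lambda = 1500/17300 = 0.08671 m
Step 2: d/lambda = 0.0722/0.08671 = 0.8327
Step 3: BW = 50.6/(N * d/lambda) = 50.6/(43 * 0.8327) = 1.41

1.41 deg


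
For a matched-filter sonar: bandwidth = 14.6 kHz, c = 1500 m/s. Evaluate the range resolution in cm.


dR = c/(2*BW) = 1500 / (2 * 14.6e3) = 0.0514 m = 5.14 cm

5.14 cm


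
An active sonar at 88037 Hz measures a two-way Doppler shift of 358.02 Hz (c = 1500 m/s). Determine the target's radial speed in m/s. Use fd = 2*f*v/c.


From fd = 2*f*v/c, v = c*fd/(2*f) = 1500 * 358.02 / (2*88037) = 3.05

3.05 m/s


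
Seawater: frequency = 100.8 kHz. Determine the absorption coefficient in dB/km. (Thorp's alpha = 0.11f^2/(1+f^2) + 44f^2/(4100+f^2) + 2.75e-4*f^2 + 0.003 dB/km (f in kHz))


f^2 = 10160.64
alpha = 0.11*10160.64/(1+10160.64) + 44*10160.64/(4100+10160.64) + 2.75e-4*10160.64 + 0.003 = 34.257

34.257 dB/km


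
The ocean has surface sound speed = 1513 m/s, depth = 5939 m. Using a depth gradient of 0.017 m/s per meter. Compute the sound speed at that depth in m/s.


c = 1513 + 0.017 * 5939 = 1613.963

1613.963 m/s


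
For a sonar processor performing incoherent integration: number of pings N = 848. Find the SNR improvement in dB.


Gain = 5*log10(848) = 14.64

14.64 dB


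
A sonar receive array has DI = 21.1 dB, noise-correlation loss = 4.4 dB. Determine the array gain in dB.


AG = DI - L_corr = 21.1 - 4.4 = 16.7

16.7 dB


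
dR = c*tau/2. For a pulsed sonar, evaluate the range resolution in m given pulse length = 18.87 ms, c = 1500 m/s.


dR = c*tau/2 = 1500 * 18.87e-3 / 2 = 14.1525

14.1525 m


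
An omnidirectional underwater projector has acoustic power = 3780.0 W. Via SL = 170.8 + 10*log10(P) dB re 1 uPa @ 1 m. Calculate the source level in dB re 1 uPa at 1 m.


SL = 170.8 + 10*log10(3780.0) = 170.8 + 35.77 = 206.57

206.57 dB


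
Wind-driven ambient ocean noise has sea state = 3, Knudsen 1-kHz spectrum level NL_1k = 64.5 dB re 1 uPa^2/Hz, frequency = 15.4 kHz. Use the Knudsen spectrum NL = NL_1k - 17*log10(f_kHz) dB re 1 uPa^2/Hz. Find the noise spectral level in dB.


NL = NL_1k - 17*log10(f_kHz) = 64.5 - 17*log10(15.4) = 64.5 - (20.19) = 44.31

44.31 dB


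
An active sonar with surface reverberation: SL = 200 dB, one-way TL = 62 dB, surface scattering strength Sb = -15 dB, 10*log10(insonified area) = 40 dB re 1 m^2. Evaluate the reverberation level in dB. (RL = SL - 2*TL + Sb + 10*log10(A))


RL = SL - 2*TL + Sb + 10*log10(A) = 200 - 2*62 + (-15) + 40 = 101

101 dB


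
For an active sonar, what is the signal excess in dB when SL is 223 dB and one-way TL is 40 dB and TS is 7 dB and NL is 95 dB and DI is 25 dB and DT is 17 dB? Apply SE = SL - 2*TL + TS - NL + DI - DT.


SE = SL - 2*TL + TS - NL + DI - DT = 223 - 2*40 + (7) - 95 + 25 - 17 = 63

63 dB


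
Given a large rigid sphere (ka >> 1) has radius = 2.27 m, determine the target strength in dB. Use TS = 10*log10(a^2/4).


TS = 10*log10(2.27^2 / 4) = 10*log10(1.288225) = 1.1

1.1 dB


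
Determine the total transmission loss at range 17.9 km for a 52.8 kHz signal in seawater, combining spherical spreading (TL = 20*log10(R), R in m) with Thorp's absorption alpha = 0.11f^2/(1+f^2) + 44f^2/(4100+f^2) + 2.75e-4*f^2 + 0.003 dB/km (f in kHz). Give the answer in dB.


Step 1 (Thorp): alpha = 0.11*2787.84/(1+2787.84) + 44*2787.84/(4100+2787.84) + 2.75e-4*2787.84 + 0.003 = 18.6885 dB/km
Step 2: TL_spread = 20*log10(17900) = 85.06 dB
Step 3: TL_abs = alpha*R = 18.6885 * 17.9 = 334.52 dB
Step 4: TL_total = 85.06 + 334.52 = 419.58

419.58 dB


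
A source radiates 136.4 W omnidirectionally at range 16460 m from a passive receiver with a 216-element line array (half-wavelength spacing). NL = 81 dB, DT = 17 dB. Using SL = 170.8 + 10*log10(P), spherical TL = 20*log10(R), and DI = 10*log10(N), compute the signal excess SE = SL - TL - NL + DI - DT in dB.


Step 1: SL = 170.8 + 10*log10(136.4) = 192.15 dB
Step 2: TL = 20*log10(16460) = 84.33 dB
Step 3: DI = 10*log10(216) = 23.34 dB
Step 4: SE = SL - TL - NL + DI - DT = 192.15 - 84.33 - 81 + 23.34 - 17 = 33.16

33.16 dB


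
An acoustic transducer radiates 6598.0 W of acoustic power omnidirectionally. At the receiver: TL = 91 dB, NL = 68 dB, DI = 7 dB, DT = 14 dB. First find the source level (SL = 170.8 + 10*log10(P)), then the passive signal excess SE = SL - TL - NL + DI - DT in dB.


Step 1: SL = 170.8 + 10*log10(6598.0) = 208.99 dB
Step 2: SE = SL - TL - NL + DI - DT = 208.99 - 91 - 68 + 7 - 14 = 42.99

42.99 dB


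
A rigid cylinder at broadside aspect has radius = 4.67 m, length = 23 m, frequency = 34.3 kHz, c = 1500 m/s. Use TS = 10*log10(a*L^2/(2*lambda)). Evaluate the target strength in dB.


44.51 dB


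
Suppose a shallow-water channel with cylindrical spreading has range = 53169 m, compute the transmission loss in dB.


47.26 dB


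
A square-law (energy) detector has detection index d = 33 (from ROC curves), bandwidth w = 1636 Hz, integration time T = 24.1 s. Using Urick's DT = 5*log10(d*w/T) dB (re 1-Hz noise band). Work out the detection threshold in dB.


DT = 5*log10(d*w/T) = 5*log10(33 * 1636 / 24.1) = 5*log10(2240.17) = 16.75

16.75 dB


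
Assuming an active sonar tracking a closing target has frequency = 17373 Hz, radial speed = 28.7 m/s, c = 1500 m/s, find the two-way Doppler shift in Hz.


664.81 Hz


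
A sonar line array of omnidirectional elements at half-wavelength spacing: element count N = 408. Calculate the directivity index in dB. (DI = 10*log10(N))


DI = 10*log10(408) = 26.11

26.11 dB


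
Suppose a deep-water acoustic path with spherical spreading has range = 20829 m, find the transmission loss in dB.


86.37 dB


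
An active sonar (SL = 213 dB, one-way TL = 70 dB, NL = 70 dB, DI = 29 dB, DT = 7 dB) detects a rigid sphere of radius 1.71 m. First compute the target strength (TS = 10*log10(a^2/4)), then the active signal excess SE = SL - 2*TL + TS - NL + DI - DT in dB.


Step 1: TS = 10*log10(1.71^2/4) = -1.36 dB
Step 2: SE = SL - 2*TL + TS - NL + DI - DT = 213 - 2*70 + (-1.36) - 70 + 29 - 7 = 23.64

23.64 dB


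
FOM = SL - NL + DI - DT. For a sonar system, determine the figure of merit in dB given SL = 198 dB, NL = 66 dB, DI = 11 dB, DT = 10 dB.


FOM = SL - NL + DI - DT = 198 - 66 + 11 - 10 = 133

133 dB


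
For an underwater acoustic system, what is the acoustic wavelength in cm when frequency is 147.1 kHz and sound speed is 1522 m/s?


lambda = c/f = 1522 / 147100 = 0.0103 m = 1.03 cm

1.03 cm


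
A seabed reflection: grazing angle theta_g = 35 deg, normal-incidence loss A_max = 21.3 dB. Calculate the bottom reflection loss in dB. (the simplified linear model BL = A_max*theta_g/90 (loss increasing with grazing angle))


BL = A_max * theta_g / 90 = 21.3 * 35 / 90 = 8.28

8.28 dB


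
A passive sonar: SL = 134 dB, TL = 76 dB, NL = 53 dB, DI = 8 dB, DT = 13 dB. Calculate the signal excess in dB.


0 dB


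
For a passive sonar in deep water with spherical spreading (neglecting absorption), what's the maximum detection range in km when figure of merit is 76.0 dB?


6.31 km


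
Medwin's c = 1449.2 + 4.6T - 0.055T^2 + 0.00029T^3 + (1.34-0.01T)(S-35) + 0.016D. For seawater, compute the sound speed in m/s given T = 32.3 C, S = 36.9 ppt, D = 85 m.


1553.46 m/s


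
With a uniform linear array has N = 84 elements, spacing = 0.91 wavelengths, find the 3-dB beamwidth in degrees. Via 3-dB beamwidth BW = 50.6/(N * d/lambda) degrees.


0.66 deg


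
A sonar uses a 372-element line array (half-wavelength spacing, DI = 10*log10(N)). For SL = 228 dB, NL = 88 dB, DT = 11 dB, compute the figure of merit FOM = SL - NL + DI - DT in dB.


154.71 dB


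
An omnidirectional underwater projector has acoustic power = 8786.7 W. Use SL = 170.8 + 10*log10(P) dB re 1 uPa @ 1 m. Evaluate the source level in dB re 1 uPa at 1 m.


210.24 dB


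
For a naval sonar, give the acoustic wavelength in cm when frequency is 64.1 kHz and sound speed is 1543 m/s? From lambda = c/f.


lambda = c/f = 1543 / 64100 = 0.0241 m = 2.41 cm

2.41 cm


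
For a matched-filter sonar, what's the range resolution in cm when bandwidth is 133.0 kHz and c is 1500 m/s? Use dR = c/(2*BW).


dR = c/(2*BW) = 1500 / (2 * 133.0e3) = 0.0056 m = 0.56 cm

0.56 cm


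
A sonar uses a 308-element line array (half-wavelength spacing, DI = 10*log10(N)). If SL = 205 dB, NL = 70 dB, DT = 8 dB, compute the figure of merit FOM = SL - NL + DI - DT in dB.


151.89 dB


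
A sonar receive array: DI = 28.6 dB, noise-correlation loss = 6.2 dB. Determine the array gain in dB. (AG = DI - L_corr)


22.4 dB


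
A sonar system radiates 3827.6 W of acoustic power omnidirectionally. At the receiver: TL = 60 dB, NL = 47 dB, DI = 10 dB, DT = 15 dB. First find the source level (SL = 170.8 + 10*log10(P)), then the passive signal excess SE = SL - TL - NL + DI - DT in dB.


Step 1: SL = 170.8 + 10*log10(3827.6) = 206.63 dB
Step 2: SE = SL - TL - NL + DI - DT = 206.63 - 60 - 47 + 10 - 15 = 94.63

94.63 dB


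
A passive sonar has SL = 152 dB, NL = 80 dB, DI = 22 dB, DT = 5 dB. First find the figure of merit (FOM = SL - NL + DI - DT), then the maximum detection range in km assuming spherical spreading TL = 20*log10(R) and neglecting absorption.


Step 1: FOM = SL - NL + DI - DT = 152 - 80 + 22 - 5 = 89 dB
Step 2: at max range FOM = TL = 20*log10(R), so R = 10^(89/20) = 28183.83 m = 28.18 km

28.18 km


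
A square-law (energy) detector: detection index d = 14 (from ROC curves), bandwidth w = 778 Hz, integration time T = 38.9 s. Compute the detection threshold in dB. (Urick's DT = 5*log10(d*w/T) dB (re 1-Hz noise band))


DT = 5*log10(d*w/T) = 5*log10(14 * 778 / 38.9) = 5*log10(280.0) = 12.24

12.24 dB


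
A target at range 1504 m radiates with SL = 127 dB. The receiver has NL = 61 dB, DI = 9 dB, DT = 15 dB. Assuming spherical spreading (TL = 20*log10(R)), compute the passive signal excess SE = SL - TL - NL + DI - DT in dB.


Step 1: TL = 20*log10(1504) = 63.54 dB
Step 2: SE = 127 - 63.54 - 61 + 9 - 15 = -3.54

-3.54 dB


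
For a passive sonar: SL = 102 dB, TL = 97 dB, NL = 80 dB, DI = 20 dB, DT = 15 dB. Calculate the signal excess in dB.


SE = SL - TL - NL + DI - DT = 102 - 97 - 80 + 20 - 15 = -70

-70 dB


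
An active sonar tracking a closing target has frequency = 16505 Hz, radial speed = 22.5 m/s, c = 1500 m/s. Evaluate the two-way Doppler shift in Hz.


fd = 2*f*v/c = 2 * 16505 * 22.5 / 1500 = 495.15

495.15 Hz


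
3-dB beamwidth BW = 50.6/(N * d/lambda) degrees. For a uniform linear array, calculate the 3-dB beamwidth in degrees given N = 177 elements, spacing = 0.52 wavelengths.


0.55 deg


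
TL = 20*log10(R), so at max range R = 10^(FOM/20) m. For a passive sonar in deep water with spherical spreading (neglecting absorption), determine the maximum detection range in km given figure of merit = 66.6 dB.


At max range FOM = TL, so 20*log10(R) = 66.6
R = 10^(66.6/20) = 2137.96 m = 2.14 km

2.14 km


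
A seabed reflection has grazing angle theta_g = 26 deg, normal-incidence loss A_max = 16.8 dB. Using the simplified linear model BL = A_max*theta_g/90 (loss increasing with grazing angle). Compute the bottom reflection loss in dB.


4.85 dB


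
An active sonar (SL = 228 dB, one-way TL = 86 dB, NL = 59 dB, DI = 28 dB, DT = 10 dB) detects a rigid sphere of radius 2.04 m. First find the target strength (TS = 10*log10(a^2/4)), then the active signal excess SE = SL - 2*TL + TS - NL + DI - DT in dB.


Step 1: TS = 10*log10(2.04^2/4) = 0.17 dB
Step 2: SE = SL - 2*TL + TS - NL + DI - DT = 228 - 2*86 + (0.17) - 59 + 28 - 10 = 15.17

15.17 dB


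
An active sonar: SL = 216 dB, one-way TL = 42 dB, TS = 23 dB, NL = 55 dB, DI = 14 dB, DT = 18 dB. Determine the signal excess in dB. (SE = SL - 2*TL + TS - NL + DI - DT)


96 dB


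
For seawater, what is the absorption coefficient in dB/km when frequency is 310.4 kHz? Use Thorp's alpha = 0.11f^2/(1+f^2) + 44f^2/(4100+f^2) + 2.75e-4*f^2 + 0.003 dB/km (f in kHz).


f^2 = 96348.16
alpha = 0.11*96348.16/(1+96348.16) + 44*96348.16/(4100+96348.16) + 2.75e-4*96348.16 + 0.003 = 68.813

68.813 dB/km


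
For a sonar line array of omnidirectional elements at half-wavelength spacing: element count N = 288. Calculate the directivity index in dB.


DI = 10*log10(288) = 24.59

24.59 dB


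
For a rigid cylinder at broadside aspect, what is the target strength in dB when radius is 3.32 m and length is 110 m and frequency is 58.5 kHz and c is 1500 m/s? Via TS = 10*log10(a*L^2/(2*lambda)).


lambda = 1500/58500 = 0.02564 m
TS = 10*log10(3.32*110^2/(2*0.02564)) = 58.94

58.94 dB


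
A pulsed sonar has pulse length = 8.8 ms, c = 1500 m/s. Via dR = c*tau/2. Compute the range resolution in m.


6.6 m


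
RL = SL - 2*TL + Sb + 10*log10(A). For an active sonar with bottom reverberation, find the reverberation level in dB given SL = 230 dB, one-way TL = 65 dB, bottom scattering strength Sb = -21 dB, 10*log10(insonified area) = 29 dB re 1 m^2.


108 dB


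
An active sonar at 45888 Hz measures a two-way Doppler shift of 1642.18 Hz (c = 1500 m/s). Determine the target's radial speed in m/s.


26.84 m/s


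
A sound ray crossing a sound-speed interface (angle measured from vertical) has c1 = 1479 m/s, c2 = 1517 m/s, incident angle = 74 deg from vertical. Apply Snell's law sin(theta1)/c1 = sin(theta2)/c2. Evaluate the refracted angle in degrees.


80.39 deg


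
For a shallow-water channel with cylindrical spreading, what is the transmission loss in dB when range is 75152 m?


48.76 dB


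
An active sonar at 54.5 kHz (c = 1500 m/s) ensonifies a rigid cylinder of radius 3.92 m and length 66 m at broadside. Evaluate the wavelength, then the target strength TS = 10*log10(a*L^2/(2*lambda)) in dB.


Step 1: lambda = c/f = 1500/54500 = 0.02752 m
Step 2: TS = 10*log10(a*L^2/(2*lambda)) = 10*log10(3.92*66^2/(2*0.02752)) = 54.92

54.92 dB


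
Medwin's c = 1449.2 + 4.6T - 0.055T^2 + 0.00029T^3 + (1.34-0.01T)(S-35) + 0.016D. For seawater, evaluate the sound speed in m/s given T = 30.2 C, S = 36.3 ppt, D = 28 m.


c = 1449.2 + 4.6*30.2 - 0.055*30.2^2 + 0.00029*30.2^3 + (1.34 - 0.01*30.2)*(36.3 - 35) + 0.016*28 = 1547.74

1547.74 m/s


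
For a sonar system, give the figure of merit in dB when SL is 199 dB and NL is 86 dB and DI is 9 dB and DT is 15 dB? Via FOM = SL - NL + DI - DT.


FOM = SL - NL + DI - DT = 199 - 86 + 9 - 15 = 107

107 dB


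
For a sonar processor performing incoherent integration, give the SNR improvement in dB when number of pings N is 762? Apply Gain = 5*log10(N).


14.41 dB


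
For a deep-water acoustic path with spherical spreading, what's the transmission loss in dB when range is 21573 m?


86.68 dB


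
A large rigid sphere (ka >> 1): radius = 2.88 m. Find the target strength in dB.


TS = 10*log10(2.88^2 / 4) = 10*log10(2.0736) = 3.17

3.17 dB


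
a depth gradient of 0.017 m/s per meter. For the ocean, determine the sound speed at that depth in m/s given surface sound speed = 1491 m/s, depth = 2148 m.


c = 1491 + 0.017 * 2148 = 1527.516

1527.516 m/s


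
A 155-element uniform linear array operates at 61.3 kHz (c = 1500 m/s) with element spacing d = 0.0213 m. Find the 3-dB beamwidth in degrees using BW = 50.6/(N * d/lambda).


Step 1: lambda = 1500/61300 = 0.02447 m
Step 2: d/lambda = 0.0213/0.02447 = 0.8705
Step 3: BW = 50.6/(N * d/lambda) = 50.6/(155 * 0.8705) = 0.38

0.38 deg


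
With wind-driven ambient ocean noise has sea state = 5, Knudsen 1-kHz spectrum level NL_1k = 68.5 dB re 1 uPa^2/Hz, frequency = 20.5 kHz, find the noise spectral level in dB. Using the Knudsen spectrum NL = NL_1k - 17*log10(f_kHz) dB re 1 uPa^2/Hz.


NL = NL_1k - 17*log10(f_kHz) = 68.5 - 17*log10(20.5) = 68.5 - (22.3) = 46.2

46.2 dB


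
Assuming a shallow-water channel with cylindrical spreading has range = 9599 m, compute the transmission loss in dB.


TL = 10*log10(9599) = 39.82

39.82 dB


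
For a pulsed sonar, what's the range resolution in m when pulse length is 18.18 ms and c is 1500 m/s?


dR = c*tau/2 = 1500 * 18.18e-3 / 2 = 13.635

13.635 m


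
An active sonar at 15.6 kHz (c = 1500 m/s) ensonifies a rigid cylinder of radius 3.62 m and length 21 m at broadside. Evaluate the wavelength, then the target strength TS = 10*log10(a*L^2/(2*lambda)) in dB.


Step 1: lambda = c/f = 1500/15600 = 0.09615 m
Step 2: TS = 10*log10(a*L^2/(2*lambda)) = 10*log10(3.62*21^2/(2*0.09615)) = 39.19

39.19 dB


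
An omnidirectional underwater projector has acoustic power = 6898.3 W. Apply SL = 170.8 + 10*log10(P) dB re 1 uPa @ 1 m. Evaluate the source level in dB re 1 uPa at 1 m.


209.19 dB


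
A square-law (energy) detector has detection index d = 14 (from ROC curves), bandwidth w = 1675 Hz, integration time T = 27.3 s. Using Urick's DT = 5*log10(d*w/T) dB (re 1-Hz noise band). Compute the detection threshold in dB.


DT = 5*log10(d*w/T) = 5*log10(14 * 1675 / 27.3) = 5*log10(858.97) = 14.67

14.67 dB


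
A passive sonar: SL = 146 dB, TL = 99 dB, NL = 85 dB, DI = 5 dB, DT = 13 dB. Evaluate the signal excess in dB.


SE = SL - TL - NL + DI - DT = 146 - 99 - 85 + 5 - 13 = -46

-46 dB


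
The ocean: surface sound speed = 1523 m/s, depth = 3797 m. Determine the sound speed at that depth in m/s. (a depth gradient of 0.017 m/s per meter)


c = 1523 + 0.017 * 3797 = 1587.549

1587.549 m/s


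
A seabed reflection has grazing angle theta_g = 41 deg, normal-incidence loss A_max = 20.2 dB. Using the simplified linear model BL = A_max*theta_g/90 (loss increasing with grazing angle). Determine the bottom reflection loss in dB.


BL = A_max * theta_g / 90 = 20.2 * 41 / 90 = 9.2

9.2 dB


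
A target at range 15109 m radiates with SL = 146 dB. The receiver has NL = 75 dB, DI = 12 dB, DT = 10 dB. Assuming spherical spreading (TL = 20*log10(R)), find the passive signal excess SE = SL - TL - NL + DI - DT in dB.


Step 1: TL = 20*log10(15109) = 83.58 dB
Step 2: SE = 146 - 83.58 - 75 + 12 - 10 = -10.58

-10.58 dB


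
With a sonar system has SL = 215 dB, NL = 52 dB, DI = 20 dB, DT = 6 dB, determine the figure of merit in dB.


FOM = SL - NL + DI - DT = 215 - 52 + 20 - 6 = 177

177 dB


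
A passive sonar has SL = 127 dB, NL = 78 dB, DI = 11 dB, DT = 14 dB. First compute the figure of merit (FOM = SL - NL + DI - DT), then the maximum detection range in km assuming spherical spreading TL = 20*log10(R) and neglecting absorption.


Step 1: FOM = SL - NL + DI - DT = 127 - 78 + 11 - 14 = 46 dB
Step 2: at max range FOM = TL = 20*log10(R), so R = 10^(46/20) = 199.53 m = 0.2 km

0.2 km


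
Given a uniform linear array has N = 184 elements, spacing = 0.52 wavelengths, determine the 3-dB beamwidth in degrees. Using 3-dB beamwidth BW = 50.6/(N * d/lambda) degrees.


BW = 50.6 / (184 * 0.52) = 50.6 / 95.68 = 0.53

0.53 deg


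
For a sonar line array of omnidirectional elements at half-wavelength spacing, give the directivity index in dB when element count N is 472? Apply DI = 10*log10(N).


26.74 dB


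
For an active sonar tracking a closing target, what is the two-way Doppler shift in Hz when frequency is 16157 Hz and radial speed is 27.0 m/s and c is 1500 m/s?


fd = 2*f*v/c = 2 * 16157 * 27.0 / 1500 = 581.65

581.65 Hz


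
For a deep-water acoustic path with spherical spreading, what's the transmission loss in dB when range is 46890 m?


TL = 20*log10(46890) = 93.42

93.42 dB


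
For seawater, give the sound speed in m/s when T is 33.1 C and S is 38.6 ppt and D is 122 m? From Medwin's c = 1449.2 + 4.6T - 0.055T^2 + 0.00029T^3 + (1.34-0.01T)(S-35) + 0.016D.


1557.3 m/s


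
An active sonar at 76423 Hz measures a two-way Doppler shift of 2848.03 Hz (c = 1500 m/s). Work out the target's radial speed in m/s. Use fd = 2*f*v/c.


From fd = 2*f*v/c, v = c*fd/(2*f) = 1500 * 2848.03 / (2*76423) = 27.95

27.95 m/s


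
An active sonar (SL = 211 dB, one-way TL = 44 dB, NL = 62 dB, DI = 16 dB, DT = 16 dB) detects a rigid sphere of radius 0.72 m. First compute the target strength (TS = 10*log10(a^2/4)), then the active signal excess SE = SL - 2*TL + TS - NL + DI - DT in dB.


Step 1: TS = 10*log10(0.72^2/4) = -8.87 dB
Step 2: SE = SL - 2*TL + TS - NL + DI - DT = 211 - 2*44 + (-8.87) - 62 + 16 - 16 = 52.13

52.13 dB


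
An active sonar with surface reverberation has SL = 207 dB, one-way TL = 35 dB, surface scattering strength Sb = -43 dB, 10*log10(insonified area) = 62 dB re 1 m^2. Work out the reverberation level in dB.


RL = SL - 2*TL + Sb + 10*log10(A) = 207 - 2*35 + (-43) + 62 = 156

156 dB


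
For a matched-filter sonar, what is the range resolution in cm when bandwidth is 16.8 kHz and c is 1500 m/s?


4.46 cm


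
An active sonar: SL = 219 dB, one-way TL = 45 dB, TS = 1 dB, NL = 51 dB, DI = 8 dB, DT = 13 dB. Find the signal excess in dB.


SE = SL - 2*TL + TS - NL + DI - DT = 219 - 2*45 + (1) - 51 + 8 - 13 = 74

74 dB


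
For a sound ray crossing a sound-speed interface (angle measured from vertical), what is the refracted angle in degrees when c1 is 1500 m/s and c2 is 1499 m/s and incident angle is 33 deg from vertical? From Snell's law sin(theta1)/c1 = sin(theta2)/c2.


sin(theta2) = (c2/c1)*sin(theta1) = (1499/1500)*sin(33 deg) = 0.54428
theta2 = arcsin(0.54428) = 32.98

32.98 deg


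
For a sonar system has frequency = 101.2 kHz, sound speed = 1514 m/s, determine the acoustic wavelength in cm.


lambda = c/f = 1514 / 101200 = 0.015 m = 1.5 cm

1.5 cm


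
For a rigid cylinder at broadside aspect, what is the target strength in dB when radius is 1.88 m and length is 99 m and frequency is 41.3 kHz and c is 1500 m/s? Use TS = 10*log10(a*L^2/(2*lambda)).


lambda = 1500/41300 = 0.03632 m
TS = 10*log10(1.88*99^2/(2*0.03632)) = 54.04

54.04 dB


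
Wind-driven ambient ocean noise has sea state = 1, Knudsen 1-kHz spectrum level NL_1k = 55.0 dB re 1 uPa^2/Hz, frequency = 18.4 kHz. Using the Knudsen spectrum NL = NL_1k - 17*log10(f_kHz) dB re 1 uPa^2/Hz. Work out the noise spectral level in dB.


33.5 dB


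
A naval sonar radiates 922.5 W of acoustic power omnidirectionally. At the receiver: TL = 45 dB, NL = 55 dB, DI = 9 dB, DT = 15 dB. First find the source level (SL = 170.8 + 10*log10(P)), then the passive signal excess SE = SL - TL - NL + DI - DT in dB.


Step 1: SL = 170.8 + 10*log10(922.5) = 200.45 dB
Step 2: SE = SL - TL - NL + DI - DT = 200.45 - 45 - 55 + 9 - 15 = 94.45

94.45 dB


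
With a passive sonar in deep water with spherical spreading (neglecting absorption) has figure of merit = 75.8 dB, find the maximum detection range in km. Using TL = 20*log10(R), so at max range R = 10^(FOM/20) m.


At max range FOM = TL, so 20*log10(R) = 75.8
R = 10^(75.8/20) = 6165.95 m = 6.17 km

6.17 km


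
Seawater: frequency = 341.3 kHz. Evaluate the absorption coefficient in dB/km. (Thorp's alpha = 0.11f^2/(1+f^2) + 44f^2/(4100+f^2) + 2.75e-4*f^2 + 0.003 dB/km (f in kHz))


74.651 dB/km


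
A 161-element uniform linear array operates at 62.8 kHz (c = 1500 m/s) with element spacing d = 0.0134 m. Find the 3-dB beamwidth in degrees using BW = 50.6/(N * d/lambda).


Step 1: lambda = 1500/62800 = 0.02389 m
Step 2: d/lambda = 0.0134/0.02389 = 0.5609
Step 3: BW = 50.6/(N * d/lambda) = 50.6/(161 * 0.5609) = 0.56

0.56 deg


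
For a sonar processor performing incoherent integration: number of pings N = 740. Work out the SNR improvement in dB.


Gain = 5*log10(740) = 14.35

14.35 dB


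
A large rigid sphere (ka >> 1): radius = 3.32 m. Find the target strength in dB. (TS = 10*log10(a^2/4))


4.4 dB


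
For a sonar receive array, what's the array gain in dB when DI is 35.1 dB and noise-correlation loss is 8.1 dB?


AG = DI - L_corr = 35.1 - 8.1 = 27.0

27.0 dB


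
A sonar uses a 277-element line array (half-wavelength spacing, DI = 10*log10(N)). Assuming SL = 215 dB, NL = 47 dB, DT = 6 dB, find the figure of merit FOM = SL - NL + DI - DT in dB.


Step 1: DI = 10*log10(277) = 24.42 dB
Step 2: FOM = SL - NL + DI - DT = 215 - 47 + 24.42 - 6 = 186.42

186.42 dB


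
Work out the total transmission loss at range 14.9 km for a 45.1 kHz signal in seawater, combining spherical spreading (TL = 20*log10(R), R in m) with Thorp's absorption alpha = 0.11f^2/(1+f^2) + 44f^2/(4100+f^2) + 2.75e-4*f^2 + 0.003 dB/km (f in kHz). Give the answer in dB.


Step 1 (Thorp): alpha = 0.11*2034.01/(1+2034.01) + 44*2034.01/(4100+2034.01) + 2.75e-4*2034.01 + 0.003 = 15.2625 dB/km
Step 2: TL_spread = 20*log10(14900) = 83.46 dB
Step 3: TL_abs = alpha*R = 15.2625 * 14.9 = 227.41 dB
Step 4: TL_total = 83.46 + 227.41 = 310.87

310.87 dB


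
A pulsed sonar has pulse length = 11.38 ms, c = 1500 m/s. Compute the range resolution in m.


dR = c*tau/2 = 1500 * 11.38e-3 / 2 = 8.535

8.535 m


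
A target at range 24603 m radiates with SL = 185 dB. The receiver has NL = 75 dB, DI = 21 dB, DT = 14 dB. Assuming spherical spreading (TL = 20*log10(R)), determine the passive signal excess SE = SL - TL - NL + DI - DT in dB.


Step 1: TL = 20*log10(24603) = 87.82 dB
Step 2: SE = 185 - 87.82 - 75 + 21 - 14 = 29.18

29.18 dB


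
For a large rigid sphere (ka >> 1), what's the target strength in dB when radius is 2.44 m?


1.73 dB


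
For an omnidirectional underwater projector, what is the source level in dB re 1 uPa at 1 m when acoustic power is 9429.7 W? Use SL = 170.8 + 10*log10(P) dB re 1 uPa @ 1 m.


210.54 dB


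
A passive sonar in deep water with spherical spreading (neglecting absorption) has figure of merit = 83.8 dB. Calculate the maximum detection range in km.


15.49 km


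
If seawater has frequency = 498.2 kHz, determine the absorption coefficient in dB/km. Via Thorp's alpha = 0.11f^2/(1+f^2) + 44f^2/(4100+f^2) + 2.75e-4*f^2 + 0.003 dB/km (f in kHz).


f^2 = 248203.24
alpha = 0.11*248203.24/(1+248203.24) + 44*248203.24/(4100+248203.24) + 2.75e-4*248203.24 + 0.003 = 111.654

111.654 dB/km


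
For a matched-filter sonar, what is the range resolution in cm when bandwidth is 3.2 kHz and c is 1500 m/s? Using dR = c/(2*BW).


dR = c/(2*BW) = 1500 / (2 * 3.2e3) = 0.2344 m = 23.44 cm

23.44 cm


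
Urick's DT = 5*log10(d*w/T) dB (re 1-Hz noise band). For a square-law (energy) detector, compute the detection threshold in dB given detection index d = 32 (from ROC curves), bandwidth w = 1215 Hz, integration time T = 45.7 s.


DT = 5*log10(d*w/T) = 5*log10(32 * 1215 / 45.7) = 5*log10(850.77) = 14.65

14.65 dB


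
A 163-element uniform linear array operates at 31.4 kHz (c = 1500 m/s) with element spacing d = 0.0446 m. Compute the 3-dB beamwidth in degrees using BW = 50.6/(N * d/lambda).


Step 1: lambda = 1500/31400 = 0.04777 m
Step 2: d/lambda = 0.0446/0.04777 = 0.9336
Step 3: BW = 50.6/(N * d/lambda) = 50.6/(163 * 0.9336) = 0.33

0.33 deg


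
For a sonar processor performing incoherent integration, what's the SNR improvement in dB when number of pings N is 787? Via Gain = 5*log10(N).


Gain = 5*log10(787) = 14.48

14.48 dB


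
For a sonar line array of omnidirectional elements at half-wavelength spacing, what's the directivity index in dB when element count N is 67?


DI = 10*log10(67) = 18.26

18.26 dB


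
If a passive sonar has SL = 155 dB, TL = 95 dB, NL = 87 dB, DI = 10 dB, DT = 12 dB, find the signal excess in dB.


SE = SL - TL - NL + DI - DT = 155 - 95 - 87 + 10 - 12 = -29

-29 dB


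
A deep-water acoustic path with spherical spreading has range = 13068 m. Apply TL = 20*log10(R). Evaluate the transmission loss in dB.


TL = 20*log10(13068) = 82.32

82.32 dB


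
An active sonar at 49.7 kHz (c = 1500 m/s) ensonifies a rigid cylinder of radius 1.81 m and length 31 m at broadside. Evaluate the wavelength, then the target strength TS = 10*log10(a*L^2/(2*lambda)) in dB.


Step 1: lambda = c/f = 1500/49700 = 0.03018 m
Step 2: TS = 10*log10(a*L^2/(2*lambda)) = 10*log10(1.81*31^2/(2*0.03018)) = 44.6

44.6 dB


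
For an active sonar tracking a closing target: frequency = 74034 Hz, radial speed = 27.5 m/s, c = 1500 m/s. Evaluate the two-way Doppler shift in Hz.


2714.58 Hz


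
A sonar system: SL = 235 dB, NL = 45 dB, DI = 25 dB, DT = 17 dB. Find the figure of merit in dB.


198 dB


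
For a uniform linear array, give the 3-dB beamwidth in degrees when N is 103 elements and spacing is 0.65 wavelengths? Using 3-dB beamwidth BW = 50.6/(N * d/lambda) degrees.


BW = 50.6 / (103 * 0.65) = 50.6 / 66.95 = 0.76

0.76 deg


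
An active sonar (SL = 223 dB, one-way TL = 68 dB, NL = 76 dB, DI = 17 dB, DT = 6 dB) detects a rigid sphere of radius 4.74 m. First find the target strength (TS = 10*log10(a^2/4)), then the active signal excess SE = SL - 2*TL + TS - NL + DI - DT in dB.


Step 1: TS = 10*log10(4.74^2/4) = 7.49 dB
Step 2: SE = SL - 2*TL + TS - NL + DI - DT = 223 - 2*68 + (7.49) - 76 + 17 - 6 = 29.49

29.49 dB


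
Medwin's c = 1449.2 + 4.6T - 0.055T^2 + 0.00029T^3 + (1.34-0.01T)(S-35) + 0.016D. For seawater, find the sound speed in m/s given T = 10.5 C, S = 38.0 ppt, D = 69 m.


c = 1449.2 + 4.6*10.5 - 0.055*10.5^2 + 0.00029*10.5^3 + (1.34 - 0.01*10.5)*(38.0 - 35) + 0.016*69 = 1496.58

1496.58 m/s


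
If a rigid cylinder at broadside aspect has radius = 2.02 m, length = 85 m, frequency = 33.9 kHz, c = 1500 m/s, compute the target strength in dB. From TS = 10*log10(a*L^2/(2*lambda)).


lambda = 1500/33900 = 0.04425 m
TS = 10*log10(2.02*85^2/(2*0.04425)) = 52.17

52.17 dB


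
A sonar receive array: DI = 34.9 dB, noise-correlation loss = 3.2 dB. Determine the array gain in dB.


AG = DI - L_corr = 34.9 - 3.2 = 31.7

31.7 dB


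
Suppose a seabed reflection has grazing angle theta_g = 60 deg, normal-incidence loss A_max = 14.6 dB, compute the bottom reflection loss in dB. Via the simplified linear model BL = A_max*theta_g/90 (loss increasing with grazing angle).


BL = A_max * theta_g / 90 = 14.6 * 60 / 90 = 9.73

9.73 dB


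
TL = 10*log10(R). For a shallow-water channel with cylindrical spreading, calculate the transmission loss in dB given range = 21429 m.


43.31 dB


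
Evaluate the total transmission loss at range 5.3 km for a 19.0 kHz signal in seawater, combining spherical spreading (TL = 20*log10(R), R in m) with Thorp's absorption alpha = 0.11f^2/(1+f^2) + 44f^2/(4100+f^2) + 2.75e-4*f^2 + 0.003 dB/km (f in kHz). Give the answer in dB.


Step 1 (Thorp): alpha = 0.11*361.0/(1+361.0) + 44*361.0/(4100+361.0) + 2.75e-4*361.0 + 0.003 = 3.7726 dB/km
Step 2: TL_spread = 20*log10(5300) = 74.49 dB
Step 3: TL_abs = alpha*R = 3.7726 * 5.3 = 19.99 dB
Step 4: TL_total = 74.49 + 19.99 = 94.48

94.48 dB


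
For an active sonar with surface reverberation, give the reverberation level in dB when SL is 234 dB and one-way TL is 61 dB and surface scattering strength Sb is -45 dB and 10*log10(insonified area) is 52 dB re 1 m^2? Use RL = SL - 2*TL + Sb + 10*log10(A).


119 dB


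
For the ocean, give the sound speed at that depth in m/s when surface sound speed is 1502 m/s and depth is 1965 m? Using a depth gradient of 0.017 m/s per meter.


c = 1502 + 0.017 * 1965 = 1535.405

1535.405 m/s


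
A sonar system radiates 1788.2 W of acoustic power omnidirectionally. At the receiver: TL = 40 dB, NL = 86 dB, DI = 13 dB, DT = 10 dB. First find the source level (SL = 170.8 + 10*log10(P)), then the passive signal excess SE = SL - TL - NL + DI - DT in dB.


Step 1: SL = 170.8 + 10*log10(1788.2) = 203.32 dB
Step 2: SE = SL - TL - NL + DI - DT = 203.32 - 40 - 86 + 13 - 10 = 80.32

80.32 dB


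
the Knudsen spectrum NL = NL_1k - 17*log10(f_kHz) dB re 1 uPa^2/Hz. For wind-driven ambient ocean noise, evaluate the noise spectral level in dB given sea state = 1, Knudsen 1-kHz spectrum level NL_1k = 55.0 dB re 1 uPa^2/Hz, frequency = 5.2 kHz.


NL = NL_1k - 17*log10(f_kHz) = 55.0 - 17*log10(5.2) = 55.0 - (12.17) = 42.83

42.83 dB


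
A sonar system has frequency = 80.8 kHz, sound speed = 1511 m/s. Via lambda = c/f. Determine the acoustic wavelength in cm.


lambda = c/f = 1511 / 80800 = 0.0187 m = 1.87 cm

1.87 cm


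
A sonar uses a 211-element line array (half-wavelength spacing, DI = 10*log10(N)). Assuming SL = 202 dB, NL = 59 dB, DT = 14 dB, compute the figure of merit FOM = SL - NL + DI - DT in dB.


Step 1: DI = 10*log10(211) = 23.24 dB
Step 2: FOM = SL - NL + DI - DT = 202 - 59 + 23.24 - 14 = 152.24

152.24 dB


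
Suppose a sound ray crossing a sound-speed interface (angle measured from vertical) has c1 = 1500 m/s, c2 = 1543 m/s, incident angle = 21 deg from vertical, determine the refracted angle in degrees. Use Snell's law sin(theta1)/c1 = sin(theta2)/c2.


21.63 deg


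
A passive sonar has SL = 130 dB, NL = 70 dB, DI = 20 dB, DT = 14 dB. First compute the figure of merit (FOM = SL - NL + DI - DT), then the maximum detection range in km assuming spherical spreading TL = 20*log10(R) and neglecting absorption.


Step 1: FOM = SL - NL + DI - DT = 130 - 70 + 20 - 14 = 66 dB
Step 2: at max range FOM = TL = 20*log10(R), so R = 10^(66/20) = 1995.26 m = 2.0 km

2.0 km


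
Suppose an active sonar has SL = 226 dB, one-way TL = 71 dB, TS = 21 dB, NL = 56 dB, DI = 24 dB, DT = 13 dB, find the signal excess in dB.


SE = SL - 2*TL + TS - NL + DI - DT = 226 - 2*71 + (21) - 56 + 24 - 13 = 60

60 dB


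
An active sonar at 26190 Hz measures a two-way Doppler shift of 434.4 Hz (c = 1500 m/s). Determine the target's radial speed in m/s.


12.44 m/s


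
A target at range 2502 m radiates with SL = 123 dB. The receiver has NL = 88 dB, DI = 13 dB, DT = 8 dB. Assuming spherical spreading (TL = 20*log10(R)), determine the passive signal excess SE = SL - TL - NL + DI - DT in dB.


-27.97 dB


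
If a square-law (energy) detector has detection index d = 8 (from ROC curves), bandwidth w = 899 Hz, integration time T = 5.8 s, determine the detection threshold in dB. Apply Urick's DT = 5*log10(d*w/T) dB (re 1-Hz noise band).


15.47 dB


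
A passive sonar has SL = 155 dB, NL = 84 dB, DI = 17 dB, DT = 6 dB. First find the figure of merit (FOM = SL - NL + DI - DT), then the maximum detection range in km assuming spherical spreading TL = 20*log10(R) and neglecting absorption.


Step 1: FOM = SL - NL + DI - DT = 155 - 84 + 17 - 6 = 82 dB
Step 2: at max range FOM = TL = 20*log10(R), so R = 10^(82/20) = 12589.25 m = 12.59 km

12.59 km
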